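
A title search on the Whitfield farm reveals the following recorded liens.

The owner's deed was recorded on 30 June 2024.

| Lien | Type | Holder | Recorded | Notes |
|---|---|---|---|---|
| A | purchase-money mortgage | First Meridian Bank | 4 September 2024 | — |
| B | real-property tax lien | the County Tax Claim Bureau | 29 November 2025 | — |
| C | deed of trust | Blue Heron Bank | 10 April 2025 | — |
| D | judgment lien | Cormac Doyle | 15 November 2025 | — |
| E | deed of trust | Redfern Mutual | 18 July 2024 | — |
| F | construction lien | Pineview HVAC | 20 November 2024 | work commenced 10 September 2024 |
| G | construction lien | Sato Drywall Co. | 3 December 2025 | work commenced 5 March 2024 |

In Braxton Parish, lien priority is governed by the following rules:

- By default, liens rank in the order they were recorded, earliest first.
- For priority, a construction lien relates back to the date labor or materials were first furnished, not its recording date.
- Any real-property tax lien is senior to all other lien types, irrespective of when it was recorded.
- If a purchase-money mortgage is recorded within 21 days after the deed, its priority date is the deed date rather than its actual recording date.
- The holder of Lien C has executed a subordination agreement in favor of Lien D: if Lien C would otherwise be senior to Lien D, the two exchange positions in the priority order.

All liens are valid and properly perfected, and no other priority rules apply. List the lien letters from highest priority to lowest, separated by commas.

Effective dates: A missed the 21-day window (66 days after the deed), so its recording date stands; F is treated as recorded 10 September 2024, the work-commencement date; G's effective date is 5 March 2024, when work began.
B, as a real-property tax lien, has superpriority and ranks first.
Ordering the rest by effective date: G (5 March 2024), E (18 July 2024), A (4 September 2024), F (10 September 2024), C (10 April 2025), D (15 November 2025).
Because C would otherwise rank above D, the subordination swaps them.

B, G, E, A, F, D, C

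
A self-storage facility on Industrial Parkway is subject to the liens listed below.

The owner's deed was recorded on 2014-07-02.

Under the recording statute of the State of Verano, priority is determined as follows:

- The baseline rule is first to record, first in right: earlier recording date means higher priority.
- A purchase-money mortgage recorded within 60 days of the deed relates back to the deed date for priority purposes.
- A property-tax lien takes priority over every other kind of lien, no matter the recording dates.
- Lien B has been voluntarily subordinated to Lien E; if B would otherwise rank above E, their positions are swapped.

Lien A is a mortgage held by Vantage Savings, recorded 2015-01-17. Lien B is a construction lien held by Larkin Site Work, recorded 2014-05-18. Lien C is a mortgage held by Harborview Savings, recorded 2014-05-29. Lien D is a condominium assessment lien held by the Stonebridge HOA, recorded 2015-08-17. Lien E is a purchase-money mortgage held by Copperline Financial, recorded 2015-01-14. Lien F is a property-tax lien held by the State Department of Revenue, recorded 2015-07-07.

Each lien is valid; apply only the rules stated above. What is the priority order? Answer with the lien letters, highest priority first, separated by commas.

First, effective dates: E was recorded 196 days after the deed — beyond 60 days — so no relation-back applies.
As a property-tax lien, F is senior to every other lien.
Among the remaining liens, by effective date: B (2014-05-18), C (2014-05-29), E (2015-01-14), A (2015-01-17), D (2015-08-17).
Because B would otherwise rank above E, the subordination swaps them.

F, E, C, B, A, D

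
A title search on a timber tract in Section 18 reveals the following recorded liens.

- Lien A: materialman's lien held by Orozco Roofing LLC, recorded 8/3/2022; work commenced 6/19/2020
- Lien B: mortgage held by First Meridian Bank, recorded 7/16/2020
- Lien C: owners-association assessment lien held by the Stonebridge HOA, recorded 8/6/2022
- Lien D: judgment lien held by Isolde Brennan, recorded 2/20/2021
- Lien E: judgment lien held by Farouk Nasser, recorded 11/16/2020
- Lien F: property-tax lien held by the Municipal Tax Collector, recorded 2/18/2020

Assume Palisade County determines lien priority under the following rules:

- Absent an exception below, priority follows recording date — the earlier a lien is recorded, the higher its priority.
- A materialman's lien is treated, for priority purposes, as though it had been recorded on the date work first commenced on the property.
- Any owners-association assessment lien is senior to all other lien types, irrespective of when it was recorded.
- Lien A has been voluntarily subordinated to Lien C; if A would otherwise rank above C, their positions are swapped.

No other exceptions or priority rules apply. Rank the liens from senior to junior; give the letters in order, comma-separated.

Effective dates after the stated exceptions: A relates back to 6/19/2020 (work commenced).
C is an owners-association assessment lien and takes priority over every other lien.
Among the remaining liens, by effective date: F (2/18/2020), A (6/19/2020), B (7/16/2020), E (11/16/2020), D (2/20/2021).
Since A is not senior to C, the subordination leaves the order unchanged.

C, F, A, B, E, D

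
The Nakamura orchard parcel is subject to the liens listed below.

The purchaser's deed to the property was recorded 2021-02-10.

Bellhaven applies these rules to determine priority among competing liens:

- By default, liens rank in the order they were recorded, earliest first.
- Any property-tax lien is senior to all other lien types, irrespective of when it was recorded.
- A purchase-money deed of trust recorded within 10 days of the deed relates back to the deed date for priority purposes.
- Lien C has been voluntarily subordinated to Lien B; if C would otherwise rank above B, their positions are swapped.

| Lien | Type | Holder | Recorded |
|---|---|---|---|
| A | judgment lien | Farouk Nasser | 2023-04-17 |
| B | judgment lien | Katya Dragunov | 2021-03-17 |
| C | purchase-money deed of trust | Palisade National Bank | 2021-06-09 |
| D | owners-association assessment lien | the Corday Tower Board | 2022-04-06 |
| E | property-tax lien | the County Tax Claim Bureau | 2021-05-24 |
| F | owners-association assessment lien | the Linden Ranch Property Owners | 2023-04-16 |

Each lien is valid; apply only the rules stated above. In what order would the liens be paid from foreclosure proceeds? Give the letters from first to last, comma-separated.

E, B, C, D, F, A

First, effective dates: C was recorded 119 days after the deed, outside the 10-day window, so it keeps its recording date.
E, as a property-tax lien, has superpriority and ranks first.
The other liens, earliest effective date first: B (2021-03-17), C (2021-06-09), D (2022-04-06), F (2023-04-16), A (2023-04-17).
Since C is not senior to B, the subordination leaves the order unchanged.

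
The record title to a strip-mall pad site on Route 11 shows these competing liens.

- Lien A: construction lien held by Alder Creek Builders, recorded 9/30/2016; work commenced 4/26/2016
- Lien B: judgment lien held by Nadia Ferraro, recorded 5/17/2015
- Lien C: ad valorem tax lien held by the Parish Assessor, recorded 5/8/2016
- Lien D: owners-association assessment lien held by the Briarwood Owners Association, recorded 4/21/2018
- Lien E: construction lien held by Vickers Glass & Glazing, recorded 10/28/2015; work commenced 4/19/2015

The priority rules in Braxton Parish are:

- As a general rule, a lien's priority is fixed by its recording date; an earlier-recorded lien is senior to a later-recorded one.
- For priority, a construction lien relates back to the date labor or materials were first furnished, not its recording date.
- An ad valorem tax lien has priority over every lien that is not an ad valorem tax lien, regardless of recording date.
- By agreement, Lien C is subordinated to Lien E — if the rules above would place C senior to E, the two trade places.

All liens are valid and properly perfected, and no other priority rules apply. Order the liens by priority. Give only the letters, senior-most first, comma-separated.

Effective dates: A relates back to 4/26/2016 (work commenced); E's effective date is 4/19/2015, when work began.
C, as an ad valorem tax lien, has superpriority and ranks first.
Among the remaining liens, by effective date: E (4/19/2015), B (5/17/2015), A (4/26/2016), D (4/21/2018).
C is senior to E before the subordination, so the two trade places.

E, C, B, A, D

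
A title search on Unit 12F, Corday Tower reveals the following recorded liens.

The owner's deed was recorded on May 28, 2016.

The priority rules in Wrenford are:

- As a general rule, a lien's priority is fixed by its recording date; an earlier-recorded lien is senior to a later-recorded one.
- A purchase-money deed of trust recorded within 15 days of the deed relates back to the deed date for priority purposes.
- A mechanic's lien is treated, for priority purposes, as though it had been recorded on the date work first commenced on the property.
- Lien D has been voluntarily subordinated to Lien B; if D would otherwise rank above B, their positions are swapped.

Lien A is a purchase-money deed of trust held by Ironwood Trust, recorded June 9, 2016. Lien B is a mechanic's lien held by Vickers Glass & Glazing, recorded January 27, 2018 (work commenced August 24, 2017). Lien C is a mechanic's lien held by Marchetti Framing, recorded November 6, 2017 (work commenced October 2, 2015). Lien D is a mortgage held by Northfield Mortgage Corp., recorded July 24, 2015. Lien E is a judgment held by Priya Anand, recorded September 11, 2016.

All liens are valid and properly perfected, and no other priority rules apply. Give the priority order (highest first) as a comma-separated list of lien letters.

B, C, A, E, D

Effective dates after the stated exceptions: A was recorded within the 15-day window, so its effective date is the deed date May 28, 2016; B is treated as recorded August 24, 2017, the work-commencement date; C relates back to October 2, 2015 (work commenced).
Ordering by effective date: D (July 24, 2015), C (October 2, 2015), A (May 28, 2016), E (September 11, 2016), B (August 24, 2017).
The subordination applies — D was senior to B — so D and B swap.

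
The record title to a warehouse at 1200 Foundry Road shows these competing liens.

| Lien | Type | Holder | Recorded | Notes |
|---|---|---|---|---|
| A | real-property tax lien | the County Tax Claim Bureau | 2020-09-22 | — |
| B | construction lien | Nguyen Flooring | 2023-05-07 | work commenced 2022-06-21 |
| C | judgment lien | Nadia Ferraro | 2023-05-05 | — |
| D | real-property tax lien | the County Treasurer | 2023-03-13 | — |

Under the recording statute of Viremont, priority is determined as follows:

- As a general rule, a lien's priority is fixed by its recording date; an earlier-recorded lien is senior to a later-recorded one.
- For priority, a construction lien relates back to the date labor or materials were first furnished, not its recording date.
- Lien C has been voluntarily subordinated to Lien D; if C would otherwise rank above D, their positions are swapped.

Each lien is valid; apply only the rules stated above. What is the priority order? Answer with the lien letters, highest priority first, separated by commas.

Effective dates: B's effective date is 2022-06-21, when work began.
Ordering by effective date: A (2020-09-22), B (2022-06-21), D (2023-03-13), C (2023-05-05).
C is already junior to D, so the subordination agreement changes nothing.

A, B, D, C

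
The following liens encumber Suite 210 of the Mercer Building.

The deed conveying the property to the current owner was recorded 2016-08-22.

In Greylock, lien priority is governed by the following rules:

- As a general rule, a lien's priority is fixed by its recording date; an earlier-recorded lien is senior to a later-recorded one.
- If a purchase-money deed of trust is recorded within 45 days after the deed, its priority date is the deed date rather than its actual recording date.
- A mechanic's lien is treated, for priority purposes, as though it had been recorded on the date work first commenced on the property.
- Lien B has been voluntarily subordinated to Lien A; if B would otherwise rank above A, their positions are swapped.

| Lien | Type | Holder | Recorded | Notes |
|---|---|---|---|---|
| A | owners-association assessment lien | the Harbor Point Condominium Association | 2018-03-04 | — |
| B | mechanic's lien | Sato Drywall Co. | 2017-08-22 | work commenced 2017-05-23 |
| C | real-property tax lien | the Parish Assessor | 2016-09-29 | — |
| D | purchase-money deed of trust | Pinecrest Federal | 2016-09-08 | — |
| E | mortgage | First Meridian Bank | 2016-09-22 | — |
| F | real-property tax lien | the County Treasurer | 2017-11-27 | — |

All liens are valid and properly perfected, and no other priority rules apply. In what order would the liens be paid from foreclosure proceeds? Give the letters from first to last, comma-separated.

D, E, C, A, F, B

Effective dates after the stated exceptions: B's effective date is 2017-05-23, when work began; D was recorded within the 45-day window, so its effective date is the deed date 2016-08-22.
Sorted by effective date: D (2016-08-22), E (2016-09-22), C (2016-09-29), B (2017-05-23), F (2017-11-27), A (2018-03-04).
The subordination applies — B was senior to A — so B and A swap.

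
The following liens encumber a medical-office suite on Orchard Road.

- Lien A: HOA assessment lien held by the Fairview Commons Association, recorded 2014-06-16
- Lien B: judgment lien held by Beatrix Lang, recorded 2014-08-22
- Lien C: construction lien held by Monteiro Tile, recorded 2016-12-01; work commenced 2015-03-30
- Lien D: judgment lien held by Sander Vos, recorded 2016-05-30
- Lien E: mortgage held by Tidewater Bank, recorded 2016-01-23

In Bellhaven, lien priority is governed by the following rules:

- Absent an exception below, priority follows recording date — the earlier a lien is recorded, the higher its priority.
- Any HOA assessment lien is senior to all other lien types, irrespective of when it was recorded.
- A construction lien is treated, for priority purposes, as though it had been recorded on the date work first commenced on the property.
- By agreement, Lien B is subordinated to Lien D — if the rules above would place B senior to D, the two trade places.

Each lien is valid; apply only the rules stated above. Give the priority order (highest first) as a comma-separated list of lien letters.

Effective dates after the stated exceptions: C is treated as recorded 2015-03-30, the work-commencement date.
A, as an HOA assessment lien, has superpriority and ranks first.
The other liens, earliest effective date first: B (2014-08-22), C (2015-03-30), E (2016-01-23), D (2016-05-30).
B is senior to D before the subordination, so the two trade places.

A, D, C, E, B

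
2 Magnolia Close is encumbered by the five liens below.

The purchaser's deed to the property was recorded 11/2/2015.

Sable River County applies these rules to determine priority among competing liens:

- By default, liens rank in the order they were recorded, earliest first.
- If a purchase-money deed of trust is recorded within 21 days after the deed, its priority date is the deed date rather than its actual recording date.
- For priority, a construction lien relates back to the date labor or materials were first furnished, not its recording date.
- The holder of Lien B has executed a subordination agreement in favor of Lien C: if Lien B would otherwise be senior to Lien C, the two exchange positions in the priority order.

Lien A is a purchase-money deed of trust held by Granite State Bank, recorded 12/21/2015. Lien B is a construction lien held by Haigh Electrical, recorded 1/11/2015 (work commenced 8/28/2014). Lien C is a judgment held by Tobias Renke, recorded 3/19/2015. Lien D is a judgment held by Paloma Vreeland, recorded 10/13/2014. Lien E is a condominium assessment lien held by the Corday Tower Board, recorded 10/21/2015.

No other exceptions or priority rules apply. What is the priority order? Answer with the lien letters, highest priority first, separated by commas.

C, D, B, E, A

Effective dates: A was recorded 49 days after the deed — beyond 21 days — so no relation-back applies; B is treated as recorded 8/28/2014, the work-commencement date.
By effective date, earliest first: B (8/28/2014), D (10/13/2014), C (3/19/2015), E (10/21/2015), A (12/21/2015).
B would otherwise be senior to C, so under the subordination agreement B and C exchange positions.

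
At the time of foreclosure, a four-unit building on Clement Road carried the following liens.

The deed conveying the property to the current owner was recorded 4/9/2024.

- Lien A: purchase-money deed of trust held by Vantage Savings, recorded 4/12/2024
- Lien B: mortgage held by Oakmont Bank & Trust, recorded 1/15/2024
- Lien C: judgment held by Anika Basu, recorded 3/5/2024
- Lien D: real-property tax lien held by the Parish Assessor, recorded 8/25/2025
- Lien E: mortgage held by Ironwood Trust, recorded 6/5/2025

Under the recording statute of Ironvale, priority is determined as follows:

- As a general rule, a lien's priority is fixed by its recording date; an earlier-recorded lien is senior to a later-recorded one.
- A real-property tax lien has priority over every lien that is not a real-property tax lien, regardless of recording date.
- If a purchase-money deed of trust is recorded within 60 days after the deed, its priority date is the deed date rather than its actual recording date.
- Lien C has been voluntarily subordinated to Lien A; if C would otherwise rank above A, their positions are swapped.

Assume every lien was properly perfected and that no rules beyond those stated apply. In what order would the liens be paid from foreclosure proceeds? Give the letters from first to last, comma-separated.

D, B, A, C, E

Effective dates: A relates back to the deed date 4/9/2024.
As a real-property tax lien, D is senior to every other lien.
Among the remaining liens, by effective date: B (1/15/2024), C (3/5/2024), A (4/9/2024), E (6/5/2025).
C would otherwise be senior to A, so under the subordination agreement C and A exchange positions.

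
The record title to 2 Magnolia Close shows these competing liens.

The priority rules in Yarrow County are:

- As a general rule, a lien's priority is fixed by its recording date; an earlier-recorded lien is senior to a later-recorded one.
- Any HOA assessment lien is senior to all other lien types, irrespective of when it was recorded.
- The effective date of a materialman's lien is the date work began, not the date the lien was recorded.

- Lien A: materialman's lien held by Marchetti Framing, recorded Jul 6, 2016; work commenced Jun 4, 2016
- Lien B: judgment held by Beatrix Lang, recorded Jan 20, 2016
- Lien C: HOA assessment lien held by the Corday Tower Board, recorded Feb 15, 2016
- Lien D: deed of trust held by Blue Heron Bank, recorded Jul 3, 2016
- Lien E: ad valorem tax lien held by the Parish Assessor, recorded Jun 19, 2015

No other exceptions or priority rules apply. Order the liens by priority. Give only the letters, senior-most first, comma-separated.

C, E, B, A, D

Effective dates: A is treated as recorded Jun 4, 2016, the work-commencement date.
C is an HOA assessment lien, so it outranks all other liens regardless of date.
Remaining liens by effective date: E (Jun 19, 2015), B (Jan 20, 2016), A (Jun 4, 2016), D (Jul 3, 2016).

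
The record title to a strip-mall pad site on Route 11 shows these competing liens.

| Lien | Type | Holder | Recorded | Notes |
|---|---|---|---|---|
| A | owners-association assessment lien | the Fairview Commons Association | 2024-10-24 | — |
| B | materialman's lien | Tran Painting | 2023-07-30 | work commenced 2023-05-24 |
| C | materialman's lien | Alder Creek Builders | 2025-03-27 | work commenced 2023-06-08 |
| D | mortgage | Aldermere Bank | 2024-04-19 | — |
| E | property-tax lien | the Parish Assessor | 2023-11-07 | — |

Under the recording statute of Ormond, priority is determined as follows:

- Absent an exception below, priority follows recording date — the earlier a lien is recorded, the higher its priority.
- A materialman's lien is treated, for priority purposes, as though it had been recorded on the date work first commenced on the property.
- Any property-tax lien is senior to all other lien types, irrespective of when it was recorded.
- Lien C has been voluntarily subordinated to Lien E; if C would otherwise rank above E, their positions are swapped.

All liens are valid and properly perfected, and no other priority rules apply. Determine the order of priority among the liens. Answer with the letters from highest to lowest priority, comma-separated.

E, B, C, D, A

Effective dates after the stated exceptions: B's effective date is 2023-05-24, when work began; C relates back to 2023-06-08 (work commenced).
E is a property-tax lien, so it outranks all other liens regardless of date.
The other liens, earliest effective date first: B (2023-05-24), C (2023-06-08), D (2024-04-19), A (2024-10-24).
Since C is not senior to E, the subordination leaves the order unchanged.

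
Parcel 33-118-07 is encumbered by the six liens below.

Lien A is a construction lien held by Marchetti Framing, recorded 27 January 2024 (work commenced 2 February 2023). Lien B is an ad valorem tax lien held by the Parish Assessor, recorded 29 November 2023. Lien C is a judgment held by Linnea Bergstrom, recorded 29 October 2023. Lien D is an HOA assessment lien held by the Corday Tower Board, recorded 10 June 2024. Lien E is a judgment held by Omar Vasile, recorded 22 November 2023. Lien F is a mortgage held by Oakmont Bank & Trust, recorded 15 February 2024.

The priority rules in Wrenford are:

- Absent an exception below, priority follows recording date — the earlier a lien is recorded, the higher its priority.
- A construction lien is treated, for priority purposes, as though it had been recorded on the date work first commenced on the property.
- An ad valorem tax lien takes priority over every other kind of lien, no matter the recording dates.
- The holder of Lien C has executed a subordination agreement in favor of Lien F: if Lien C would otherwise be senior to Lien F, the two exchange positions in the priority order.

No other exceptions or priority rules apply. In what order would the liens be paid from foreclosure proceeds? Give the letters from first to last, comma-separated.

B, A, F, E, C, D

Adjusting effective dates: A is treated as recorded 2 February 2023, the work-commencement date.
B is an ad valorem tax lien, so it outranks all other liens regardless of date.
The other liens, earliest effective date first: A (2 February 2023), C (29 October 2023), E (22 November 2023), F (15 February 2024), D (10 June 2024).
C would otherwise be senior to F, so under the subordination agreement C and F exchange positions.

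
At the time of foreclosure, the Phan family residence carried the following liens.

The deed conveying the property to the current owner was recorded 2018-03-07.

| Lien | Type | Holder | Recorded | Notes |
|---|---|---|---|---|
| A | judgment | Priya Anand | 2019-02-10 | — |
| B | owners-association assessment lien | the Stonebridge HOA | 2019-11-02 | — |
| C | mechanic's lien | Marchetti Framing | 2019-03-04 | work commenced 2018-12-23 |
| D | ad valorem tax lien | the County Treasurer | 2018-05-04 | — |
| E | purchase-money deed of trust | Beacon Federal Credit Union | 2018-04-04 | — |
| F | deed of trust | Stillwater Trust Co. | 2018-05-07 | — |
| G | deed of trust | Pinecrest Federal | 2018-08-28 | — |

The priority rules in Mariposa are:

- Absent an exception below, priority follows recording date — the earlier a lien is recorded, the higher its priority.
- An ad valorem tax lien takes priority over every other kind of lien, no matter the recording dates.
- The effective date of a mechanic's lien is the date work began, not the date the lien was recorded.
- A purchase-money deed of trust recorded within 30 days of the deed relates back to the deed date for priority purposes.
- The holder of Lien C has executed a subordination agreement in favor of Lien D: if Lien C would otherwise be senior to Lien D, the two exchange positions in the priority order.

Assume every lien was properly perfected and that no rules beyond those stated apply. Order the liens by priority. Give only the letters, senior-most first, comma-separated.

D, E, F, G, C, A, B

First, effective dates: C relates back to 2018-12-23 (work commenced); E's effective date is the deed date, 2018-03-07.
D is an ad valorem tax lien, so it outranks all other liens regardless of date.
Remaining liens by effective date: E (2018-03-07), F (2018-05-07), G (2018-08-28), C (2018-12-23), A (2019-02-10), B (2019-11-02).
C is already junior to D, so the subordination agreement changes nothing.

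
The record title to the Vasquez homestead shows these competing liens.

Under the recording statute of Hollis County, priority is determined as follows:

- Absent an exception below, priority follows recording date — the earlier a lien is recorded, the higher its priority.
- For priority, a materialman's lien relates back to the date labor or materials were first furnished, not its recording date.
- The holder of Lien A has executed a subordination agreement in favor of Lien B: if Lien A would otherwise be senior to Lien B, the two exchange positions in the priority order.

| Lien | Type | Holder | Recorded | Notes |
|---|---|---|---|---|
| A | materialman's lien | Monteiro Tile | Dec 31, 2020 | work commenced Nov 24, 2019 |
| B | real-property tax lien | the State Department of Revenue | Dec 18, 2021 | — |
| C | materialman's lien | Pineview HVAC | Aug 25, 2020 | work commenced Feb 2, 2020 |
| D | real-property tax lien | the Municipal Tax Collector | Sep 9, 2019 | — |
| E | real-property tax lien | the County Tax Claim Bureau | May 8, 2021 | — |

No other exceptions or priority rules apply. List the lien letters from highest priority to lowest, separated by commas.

Effective dates after the stated exceptions: A relates back to Nov 24, 2019 (work commenced); C is treated as recorded Feb 2, 2020, the work-commencement date.
By effective date: D (Sep 9, 2019), A (Nov 24, 2019), C (Feb 2, 2020), E (May 8, 2021), B (Dec 18, 2021).
A would otherwise be senior to B, so under the subordination agreement A and B exchange positions.

D, B, C, E, A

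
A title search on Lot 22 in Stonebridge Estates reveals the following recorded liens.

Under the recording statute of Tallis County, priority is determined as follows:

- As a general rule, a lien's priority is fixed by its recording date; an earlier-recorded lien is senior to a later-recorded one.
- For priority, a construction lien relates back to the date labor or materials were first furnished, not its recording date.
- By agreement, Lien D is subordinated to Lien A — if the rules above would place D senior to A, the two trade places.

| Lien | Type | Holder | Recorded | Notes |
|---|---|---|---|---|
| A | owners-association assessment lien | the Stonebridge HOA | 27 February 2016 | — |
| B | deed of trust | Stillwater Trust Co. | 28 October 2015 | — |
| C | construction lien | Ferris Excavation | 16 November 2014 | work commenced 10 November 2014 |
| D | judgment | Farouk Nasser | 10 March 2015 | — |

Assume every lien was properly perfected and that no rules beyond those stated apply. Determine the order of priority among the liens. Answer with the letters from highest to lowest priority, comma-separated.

C, A, B, D

First, effective dates: C relates back to 10 November 2014 (work commenced).
Ordering by effective date: C (10 November 2014), D (10 March 2015), B (28 October 2015), A (27 February 2016).
D is senior to A before the subordination, so the two trade places.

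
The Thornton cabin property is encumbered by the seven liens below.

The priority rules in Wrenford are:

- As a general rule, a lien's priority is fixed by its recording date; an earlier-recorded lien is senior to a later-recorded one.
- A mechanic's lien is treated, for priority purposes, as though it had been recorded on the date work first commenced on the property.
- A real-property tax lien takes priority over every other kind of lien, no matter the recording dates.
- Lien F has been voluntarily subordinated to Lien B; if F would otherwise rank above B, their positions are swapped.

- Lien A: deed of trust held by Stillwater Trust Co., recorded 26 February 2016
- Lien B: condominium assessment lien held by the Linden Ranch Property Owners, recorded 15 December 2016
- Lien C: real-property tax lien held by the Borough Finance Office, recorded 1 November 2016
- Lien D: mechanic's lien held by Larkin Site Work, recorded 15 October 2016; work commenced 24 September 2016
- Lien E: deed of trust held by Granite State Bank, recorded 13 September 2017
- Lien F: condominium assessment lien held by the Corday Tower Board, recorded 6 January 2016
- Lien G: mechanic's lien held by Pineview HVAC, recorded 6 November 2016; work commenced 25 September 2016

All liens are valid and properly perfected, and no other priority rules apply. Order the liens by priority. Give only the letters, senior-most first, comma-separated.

C, B, A, D, G, F, E

Effective dates after the stated exceptions: D relates back to 24 September 2016 (work commenced); G's effective date is 25 September 2016, when work began.
C is a real-property tax lien and takes priority over every other lien.
Remaining liens by effective date: F (6 January 2016), A (26 February 2016), D (24 September 2016), G (25 September 2016), B (15 December 2016), E (13 September 2017).
F would otherwise be senior to B, so under the subordination agreement F and B exchange positions.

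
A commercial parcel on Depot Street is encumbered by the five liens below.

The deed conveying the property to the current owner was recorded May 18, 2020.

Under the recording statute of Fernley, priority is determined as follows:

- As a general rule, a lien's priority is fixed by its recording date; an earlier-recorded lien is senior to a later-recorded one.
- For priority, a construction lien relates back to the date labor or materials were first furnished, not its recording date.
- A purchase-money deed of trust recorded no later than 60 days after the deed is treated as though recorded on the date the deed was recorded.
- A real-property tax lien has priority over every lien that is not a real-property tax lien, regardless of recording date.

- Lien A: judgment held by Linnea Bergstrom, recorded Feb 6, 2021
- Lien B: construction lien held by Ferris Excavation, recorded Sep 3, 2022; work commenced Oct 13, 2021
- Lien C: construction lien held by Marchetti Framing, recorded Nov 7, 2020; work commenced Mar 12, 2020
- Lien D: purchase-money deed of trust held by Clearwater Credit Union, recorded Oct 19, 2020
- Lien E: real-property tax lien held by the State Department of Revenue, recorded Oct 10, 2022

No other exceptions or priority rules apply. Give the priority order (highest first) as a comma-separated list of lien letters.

E, C, D, A, B

Adjusting effective dates: B is treated as recorded Oct 13, 2021, the work-commencement date; C relates back to Mar 12, 2020 (work commenced); D missed the 60-day window (154 days after the deed), so its recording date stands.
E is a real-property tax lien and takes priority over every other lien.
Among the remaining liens, by effective date: C (Mar 12, 2020), D (Oct 19, 2020), A (Feb 6, 2021), B (Oct 13, 2021).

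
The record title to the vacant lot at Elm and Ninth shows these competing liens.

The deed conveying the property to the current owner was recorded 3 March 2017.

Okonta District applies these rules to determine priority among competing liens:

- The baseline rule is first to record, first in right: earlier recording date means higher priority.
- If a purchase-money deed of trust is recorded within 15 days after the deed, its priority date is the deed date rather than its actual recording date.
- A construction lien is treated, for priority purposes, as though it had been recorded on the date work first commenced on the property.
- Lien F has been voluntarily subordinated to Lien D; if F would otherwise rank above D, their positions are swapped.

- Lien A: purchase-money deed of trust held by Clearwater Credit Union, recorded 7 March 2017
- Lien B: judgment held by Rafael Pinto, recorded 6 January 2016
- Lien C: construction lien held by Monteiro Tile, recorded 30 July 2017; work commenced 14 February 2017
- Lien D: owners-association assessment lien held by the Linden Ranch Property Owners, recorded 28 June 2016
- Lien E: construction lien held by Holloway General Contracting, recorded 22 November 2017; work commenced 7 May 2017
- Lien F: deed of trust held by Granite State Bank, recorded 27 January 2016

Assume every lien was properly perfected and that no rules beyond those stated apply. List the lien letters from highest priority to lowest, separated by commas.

Effective dates after the stated exceptions: A's effective date is the deed date, 3 March 2017; C's effective date is 14 February 2017, when work began; E relates back to 7 May 2017 (work commenced).
By effective date: B (6 January 2016), F (27 January 2016), D (28 June 2016), C (14 February 2017), A (3 March 2017), E (7 May 2017).
F is senior to D before the subordination, so the two trade places.

B, D, F, C, A, E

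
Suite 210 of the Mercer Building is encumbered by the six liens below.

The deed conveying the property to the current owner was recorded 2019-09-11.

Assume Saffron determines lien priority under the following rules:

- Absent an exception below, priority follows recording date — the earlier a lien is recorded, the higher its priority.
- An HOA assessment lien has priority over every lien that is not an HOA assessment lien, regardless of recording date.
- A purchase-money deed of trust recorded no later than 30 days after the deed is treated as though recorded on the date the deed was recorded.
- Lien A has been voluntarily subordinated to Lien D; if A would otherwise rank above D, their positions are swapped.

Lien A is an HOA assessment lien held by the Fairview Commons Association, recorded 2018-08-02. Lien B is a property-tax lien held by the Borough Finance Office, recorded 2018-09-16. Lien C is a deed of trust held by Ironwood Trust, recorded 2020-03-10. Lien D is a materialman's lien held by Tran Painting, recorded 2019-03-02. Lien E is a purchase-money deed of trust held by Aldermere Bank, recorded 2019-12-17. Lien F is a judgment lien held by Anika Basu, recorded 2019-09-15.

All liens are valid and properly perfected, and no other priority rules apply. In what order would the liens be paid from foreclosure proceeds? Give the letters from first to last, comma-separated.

First, effective dates: E was recorded 97 days after the deed, outside the 30-day window, so it keeps its recording date.
A is an HOA assessment lien, so it outranks all other liens regardless of date.
Remaining liens by effective date: B (2018-09-16), D (2019-03-02), F (2019-09-15), E (2019-12-17), C (2020-03-10).
A would otherwise be senior to D, so under the subordination agreement A and D exchange positions.

D, B, A, F, E, C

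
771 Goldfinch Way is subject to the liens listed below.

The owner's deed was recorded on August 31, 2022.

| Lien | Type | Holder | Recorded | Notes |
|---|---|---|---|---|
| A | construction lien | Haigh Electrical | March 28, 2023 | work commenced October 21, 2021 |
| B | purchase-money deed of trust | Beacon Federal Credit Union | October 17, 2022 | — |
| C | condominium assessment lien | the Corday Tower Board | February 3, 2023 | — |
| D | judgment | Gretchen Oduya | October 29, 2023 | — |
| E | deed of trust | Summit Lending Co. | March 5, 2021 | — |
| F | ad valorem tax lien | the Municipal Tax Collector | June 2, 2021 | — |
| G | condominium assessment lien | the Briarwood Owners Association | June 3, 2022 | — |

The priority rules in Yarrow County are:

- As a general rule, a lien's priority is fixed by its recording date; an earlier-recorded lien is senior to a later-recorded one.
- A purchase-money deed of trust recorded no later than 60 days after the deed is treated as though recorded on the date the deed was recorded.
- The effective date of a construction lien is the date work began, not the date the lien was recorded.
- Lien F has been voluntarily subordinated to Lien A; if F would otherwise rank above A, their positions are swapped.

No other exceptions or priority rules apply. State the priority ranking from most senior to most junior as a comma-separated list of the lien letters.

E, A, F, G, B, C, D

Effective dates: A is treated as recorded October 21, 2021, the work-commencement date; B relates back to the deed date August 31, 2022.
By effective date, earliest first: E (March 5, 2021), F (June 2, 2021), A (October 21, 2021), G (June 3, 2022), B (August 31, 2022), C (February 3, 2023), D (October 29, 2023).
F would otherwise be senior to A, so under the subordination agreement F and A exchange positions.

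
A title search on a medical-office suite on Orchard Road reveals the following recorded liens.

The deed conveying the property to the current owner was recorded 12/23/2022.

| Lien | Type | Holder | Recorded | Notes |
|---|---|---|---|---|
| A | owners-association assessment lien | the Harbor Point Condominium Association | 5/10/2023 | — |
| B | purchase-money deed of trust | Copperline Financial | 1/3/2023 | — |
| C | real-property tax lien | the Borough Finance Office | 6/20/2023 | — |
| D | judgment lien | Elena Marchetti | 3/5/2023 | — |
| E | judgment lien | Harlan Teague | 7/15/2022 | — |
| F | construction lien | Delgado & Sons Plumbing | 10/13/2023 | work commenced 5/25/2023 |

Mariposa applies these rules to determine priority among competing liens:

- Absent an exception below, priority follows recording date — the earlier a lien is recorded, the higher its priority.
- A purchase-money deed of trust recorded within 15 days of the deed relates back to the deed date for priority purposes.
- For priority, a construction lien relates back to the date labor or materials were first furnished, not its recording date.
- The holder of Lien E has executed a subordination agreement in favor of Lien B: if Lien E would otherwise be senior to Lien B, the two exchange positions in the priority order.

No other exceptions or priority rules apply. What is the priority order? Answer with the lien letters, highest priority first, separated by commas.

Effective dates after the stated exceptions: B's effective date is the deed date, 12/23/2022; F's effective date is 5/25/2023, when work began.
Ordering by effective date: E (7/15/2022), B (12/23/2022), D (3/5/2023), A (5/10/2023), F (5/25/2023), C (6/20/2023).
Because E would otherwise rank above B, the subordination swaps them.

B, E, D, A, F, C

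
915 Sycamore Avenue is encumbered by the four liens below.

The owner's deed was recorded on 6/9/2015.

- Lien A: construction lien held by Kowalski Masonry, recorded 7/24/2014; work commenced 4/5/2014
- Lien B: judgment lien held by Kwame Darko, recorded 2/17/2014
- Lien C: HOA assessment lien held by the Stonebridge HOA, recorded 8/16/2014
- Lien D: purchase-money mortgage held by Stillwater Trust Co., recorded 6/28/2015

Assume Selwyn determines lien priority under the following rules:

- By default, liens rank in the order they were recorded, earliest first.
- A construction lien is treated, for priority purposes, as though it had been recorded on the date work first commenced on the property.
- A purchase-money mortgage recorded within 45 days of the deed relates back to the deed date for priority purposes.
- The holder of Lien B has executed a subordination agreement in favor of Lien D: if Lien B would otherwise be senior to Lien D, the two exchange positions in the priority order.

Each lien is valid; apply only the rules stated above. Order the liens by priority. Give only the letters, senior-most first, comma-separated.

First, effective dates: A is treated as recorded 4/5/2014, the work-commencement date; D relates back to the deed date 6/9/2015.
By effective date, earliest first: B (2/17/2014), A (4/5/2014), C (8/16/2014), D (6/9/2015).
B would otherwise be senior to D, so under the subordination agreement B and D exchange positions.

D, A, C, B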